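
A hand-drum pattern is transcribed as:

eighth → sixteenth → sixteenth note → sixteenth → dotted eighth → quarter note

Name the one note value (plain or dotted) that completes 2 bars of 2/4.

2 bars of 2/4 = 16 sixteenth notes.
Express everything in sixteenth notes: eighth = 2; sixteenth = 1; sixteenth note = 1; sixteenth = 1; dotted eighth = 3; quarter note = 4.
Total: 2 + 1 + 1 + 1 + 3 + 4 = 12.
Remaining: 16 − 12 = 4 sixteenth notes, which is a quarter note.

quarter note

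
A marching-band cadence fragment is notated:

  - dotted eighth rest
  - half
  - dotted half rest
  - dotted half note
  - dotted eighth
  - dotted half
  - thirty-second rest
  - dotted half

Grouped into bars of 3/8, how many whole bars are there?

10

One bar of 3/8 = 12 thirty-second notes.
Convert each value to thirty-second notes: dotted eighth rest = 6; half = 16; dotted half rest = 24; dotted half note = 24; dotted eighth = 6; dotted half = 24; thirty-second rest = 1; dotted half = 24.
Adding: 6 + 16 + 24 + 24 + 6 + 24 + 1 + 24 = 125.
125 ÷ 12 = 10 complete bars with 5 left over.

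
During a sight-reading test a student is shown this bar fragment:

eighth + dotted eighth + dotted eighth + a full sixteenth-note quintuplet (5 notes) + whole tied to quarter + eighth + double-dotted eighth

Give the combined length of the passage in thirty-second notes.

Working in thirty-second notes: eighth = 4; dotted eighth = 6; dotted eighth = 6; a full sixteenth-note quintuplet (5 notes) (five quintuplet sixteenths span one quarter) = 8; whole tied to quarter (whole + quarter) = 40; eighth = 4; double-dotted eighth = 7.
Total: 4 + 6 + 6 + 8 + 40 + 4 + 7 = 75 thirty-second notes.

75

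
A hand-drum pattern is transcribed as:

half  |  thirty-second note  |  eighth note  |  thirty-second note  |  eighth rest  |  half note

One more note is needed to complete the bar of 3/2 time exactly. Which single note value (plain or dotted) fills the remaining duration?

dotted eighth note

The bar of 3/2 = 48 thirty-second notes.
Each duration in thirty-second notes: half = 16; thirty-second note = 1; eighth note = 4; thirty-second note = 1; eighth rest = 4; half note = 16.
Adding: 16 + 1 + 4 + 1 + 4 + 16 = 42.
Remaining: 48 − 42 = 6 thirty-second notes, which is a dotted eighth note.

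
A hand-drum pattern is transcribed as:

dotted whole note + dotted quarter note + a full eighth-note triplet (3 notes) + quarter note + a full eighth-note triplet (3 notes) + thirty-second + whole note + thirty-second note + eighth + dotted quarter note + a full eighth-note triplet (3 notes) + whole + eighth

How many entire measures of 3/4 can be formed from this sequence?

One bar of 3/4 = 24 thirty-second notes.
Working in thirty-second notes: dotted whole note = 48; dotted quarter note = 12; a full eighth-note triplet (3 notes) (three triplet eighths span one quarter) = 8; quarter note = 8; a full eighth-note triplet (3 notes) (three triplet eighths span one quarter) = 8; thirty-second = 1; whole note = 32; thirty-second note = 1; eighth = 4; dotted quarter note = 12; a full eighth-note triplet (3 notes) (three triplet eighths span one quarter) = 8; whole = 32; eighth = 4.
Altogether 48 + 12 + 8 + 8 + 8 + 1 + 32 + 1 + 4 + 12 + 8 + 32 + 4 = 178.
178 ÷ 24 = 7 complete bars with 10 left over.

7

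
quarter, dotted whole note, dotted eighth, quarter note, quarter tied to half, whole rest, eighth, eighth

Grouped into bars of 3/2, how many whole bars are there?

One bar of 3/2 = 24 sixteenth notes.
Working in sixteenth notes: quarter = 4; dotted whole note = 24; dotted eighth = 3; quarter note = 4; quarter tied to half (quarter + half) = 12; whole rest = 16; eighth = 2; eighth = 2.
Total: 4 + 24 + 3 + 4 + 12 + 16 + 2 + 2 = 67.
67 ÷ 24 = 2 complete bars with 19 left over.

2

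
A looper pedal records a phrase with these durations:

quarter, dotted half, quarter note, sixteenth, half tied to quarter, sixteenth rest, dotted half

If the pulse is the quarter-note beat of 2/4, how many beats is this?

11.5

One quarter-note beat = 4 sixteenth notes.
Convert each value to sixteenth notes: quarter = 4; dotted half = 12; quarter note = 4; sixteenth = 1; half tied to quarter (half + quarter) = 12; sixteenth rest = 1; dotted half = 12.
Total: 4 + 12 + 4 + 1 + 12 + 1 + 12 = 46.
46 ÷ 4 = 11.5 beats.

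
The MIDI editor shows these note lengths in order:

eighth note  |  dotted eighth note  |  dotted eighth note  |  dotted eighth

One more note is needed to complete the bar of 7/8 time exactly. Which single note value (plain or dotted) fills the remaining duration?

dotted eighth note

The bar of 7/8 = 14 sixteenth notes.
Each duration in sixteenth notes: eighth note = 2; dotted eighth note = 3; dotted eighth note = 3; dotted eighth = 3.
Adding: 2 + 3 + 3 + 3 = 11.
Remaining: 14 − 11 = 3 sixteenth notes, which is a dotted eighth note.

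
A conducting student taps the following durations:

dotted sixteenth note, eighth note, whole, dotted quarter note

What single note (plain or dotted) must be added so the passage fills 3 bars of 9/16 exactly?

dotted sixteenth note

3 bars of 9/16 = 54 thirty-second notes.
In thirty-second notes: dotted sixteenth note = 3; eighth note = 4; whole = 32; dotted quarter note = 12.
Adding: 3 + 4 + 32 + 12 = 51.
Remaining: 54 − 51 = 3 thirty-second notes, which is a dotted sixteenth note.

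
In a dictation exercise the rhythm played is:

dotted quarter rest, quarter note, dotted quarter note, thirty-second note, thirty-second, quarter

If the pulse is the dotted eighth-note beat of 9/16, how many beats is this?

One dotted eighth-note beat = 6 thirty-second notes.
Convert each value to thirty-second notes: dotted quarter rest = 12; quarter note = 8; dotted quarter note = 12; thirty-second note = 1; thirty-second = 1; quarter = 8.
Sum: 12 + 8 + 12 + 1 + 1 + 8 = 42.
42 ÷ 6 = 7 beats.

7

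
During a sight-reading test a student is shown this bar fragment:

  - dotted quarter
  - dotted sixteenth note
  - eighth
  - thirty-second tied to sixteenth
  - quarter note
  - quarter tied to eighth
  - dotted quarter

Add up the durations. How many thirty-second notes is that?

Convert each value to thirty-second notes: dotted quarter = 12; dotted sixteenth note = 3; eighth = 4; thirty-second tied to sixteenth (thirty-second + sixteenth) = 3; quarter note = 8; quarter tied to eighth (quarter + eighth) = 12; dotted quarter = 12.
Altogether 12 + 3 + 4 + 3 + 8 + 12 + 12 = 54 thirty-second notes.

54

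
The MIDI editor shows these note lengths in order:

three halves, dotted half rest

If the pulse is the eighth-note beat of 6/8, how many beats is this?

18

One eighth-note beat = 2 sixteenth notes.
Convert each value to sixteenth notes: half = 8; half = 8; half = 8; dotted half rest = 12.
Sum: 8 + 8 + 8 + 12 = 36.
36 ÷ 2 = 18 beats.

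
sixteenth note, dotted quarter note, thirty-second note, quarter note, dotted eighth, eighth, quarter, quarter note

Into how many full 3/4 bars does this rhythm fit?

One bar of 3/4 = 24 thirty-second notes.
Convert each value to thirty-second notes: sixteenth note = 2; dotted quarter note = 12; thirty-second note = 1; quarter note = 8; dotted eighth = 6; eighth = 4; quarter = 8; quarter note = 8.
Altogether 2 + 12 + 1 + 8 + 6 + 4 + 8 + 8 = 49.
49 ÷ 24 = 2 complete bars with 1 left over.

2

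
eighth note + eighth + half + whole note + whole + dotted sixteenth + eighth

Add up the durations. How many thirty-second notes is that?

Each duration in thirty-second notes: eighth note = 4; eighth = 4; half = 16; whole note = 32; whole = 32; dotted sixteenth = 3; eighth = 4.
Total: 4 + 4 + 16 + 32 + 32 + 3 + 4 = 95 thirty-second notes.

95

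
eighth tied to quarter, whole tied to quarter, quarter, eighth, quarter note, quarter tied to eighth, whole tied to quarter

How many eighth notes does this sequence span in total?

31

Working in eighth notes: eighth tied to quarter (eighth + quarter) = 3; whole tied to quarter (whole + quarter) = 10; quarter = 2; eighth = 1; quarter note = 2; quarter tied to eighth (quarter + eighth) = 3; whole tied to quarter (whole + quarter) = 10.
Altogether 3 + 10 + 2 + 1 + 2 + 3 + 10 = 31 eighth notes.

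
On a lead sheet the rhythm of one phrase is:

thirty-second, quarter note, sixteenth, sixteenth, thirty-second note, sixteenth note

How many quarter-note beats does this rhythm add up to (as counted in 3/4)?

2

One quarter-note beat = 8 thirty-second notes.
Working in thirty-second notes: thirty-second = 1; quarter note = 8; sixteenth = 2; sixteenth = 2; thirty-second note = 1; sixteenth note = 2.
Altogether 1 + 8 + 2 + 2 + 1 + 2 = 16.
16 ÷ 8 = 2 beats.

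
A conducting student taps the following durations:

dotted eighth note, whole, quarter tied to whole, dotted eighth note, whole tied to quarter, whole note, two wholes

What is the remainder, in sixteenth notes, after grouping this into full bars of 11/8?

0

One bar of 11/8 = 22 sixteenth notes.
Express everything in sixteenth notes: dotted eighth note = 3; whole = 16; quarter tied to whole (quarter + whole) = 20; dotted eighth note = 3; whole tied to quarter (whole + quarter) = 20; whole note = 16; whole = 16; whole = 16.
Sum: 3 + 16 + 20 + 3 + 20 + 16 + 16 + 16 = 110.
110 ÷ 22 = 5 complete bars with 0 sixteenth notes remaining.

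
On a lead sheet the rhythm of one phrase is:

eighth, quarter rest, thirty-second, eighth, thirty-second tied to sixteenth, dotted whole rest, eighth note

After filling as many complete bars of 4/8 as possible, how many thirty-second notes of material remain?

8

One bar of 4/8 = 16 thirty-second notes.
Express everything in thirty-second notes: eighth = 4; quarter rest = 8; thirty-second = 1; eighth = 4; thirty-second tied to sixteenth (thirty-second + sixteenth) = 3; dotted whole rest = 48; eighth note = 4.
Total: 4 + 8 + 1 + 4 + 3 + 48 + 4 = 72.
72 ÷ 16 = 4 complete bars with 8 thirty-second notes remaining.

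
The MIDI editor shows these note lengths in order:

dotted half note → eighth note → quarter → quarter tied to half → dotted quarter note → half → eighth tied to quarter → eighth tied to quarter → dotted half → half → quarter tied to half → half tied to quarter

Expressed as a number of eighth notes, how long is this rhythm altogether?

50

Each duration in eighth notes: dotted half note = 6; eighth note = 1; quarter = 2; quarter tied to half (quarter + half) = 6; dotted quarter note = 3; half = 4; eighth tied to quarter (eighth + quarter) = 3; eighth tied to quarter (eighth + quarter) = 3; dotted half = 6; half = 4; quarter tied to half (quarter + half) = 6; half tied to quarter (half + quarter) = 6.
Sum: 6 + 1 + 2 + 6 + 3 + 4 + 3 + 3 + 6 + 4 + 6 + 6 = 50 eighth notes.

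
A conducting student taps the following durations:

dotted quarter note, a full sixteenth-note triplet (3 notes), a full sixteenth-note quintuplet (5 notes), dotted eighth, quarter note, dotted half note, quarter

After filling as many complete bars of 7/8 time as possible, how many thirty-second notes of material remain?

One bar of 7/8 = 14 sixteenth notes.
Convert each value to sixteenth notes: dotted quarter note = 6; a full sixteenth-note triplet (3 notes) (three triplet sixteenths span one eighth) = 2; a full sixteenth-note quintuplet (5 notes) (five quintuplet sixteenths span one quarter) = 4; dotted eighth = 3; quarter note = 4; dotted half note = 12; quarter = 4.
Total: 6 + 2 + 4 + 3 + 4 + 12 + 4 = 35.
35 ÷ 14 = 2 complete bars with 7 sixteenth notes remaining = 14 thirty-second notes.

14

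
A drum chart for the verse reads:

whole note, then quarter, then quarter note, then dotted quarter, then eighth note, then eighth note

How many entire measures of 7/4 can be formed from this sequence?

One bar of 7/4 = 14 eighth notes.
Each duration in eighth notes: whole note = 8; quarter = 2; quarter note = 2; dotted quarter = 3; eighth note = 1; eighth note = 1.
Adding: 8 + 2 + 2 + 3 + 1 + 1 = 17.
17 ÷ 14 = 1 complete bar with 3 left over.

1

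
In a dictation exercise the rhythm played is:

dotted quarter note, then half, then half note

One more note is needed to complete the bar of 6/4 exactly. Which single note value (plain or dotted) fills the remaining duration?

The bar of 6/4 = 12 eighth notes.
In eighth notes: dotted quarter note = 3; half = 4; half note = 4.
Altogether 3 + 4 + 4 = 11.
Remaining: 12 − 11 = 1 eighth note, which is a eighth note.

eighth note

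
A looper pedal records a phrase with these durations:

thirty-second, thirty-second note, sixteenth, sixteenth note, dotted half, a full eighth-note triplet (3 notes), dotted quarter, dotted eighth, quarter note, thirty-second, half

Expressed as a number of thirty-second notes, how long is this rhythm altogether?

81

Each duration in thirty-second notes: thirty-second = 1; thirty-second note = 1; sixteenth = 2; sixteenth note = 2; dotted half = 24; a full eighth-note triplet (3 notes) (three triplet eighths span one quarter) = 8; dotted quarter = 12; dotted eighth = 6; quarter note = 8; thirty-second = 1; half = 16.
Sum: 1 + 1 + 2 + 2 + 24 + 8 + 12 + 6 + 8 + 1 + 16 = 81 thirty-second notes.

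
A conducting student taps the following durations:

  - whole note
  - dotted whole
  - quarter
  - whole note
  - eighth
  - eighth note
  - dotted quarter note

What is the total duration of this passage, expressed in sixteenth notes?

70

Working in sixteenth notes: whole note = 16; dotted whole = 24; quarter = 4; whole note = 16; eighth = 2; eighth note = 2; dotted quarter note = 6.
Sum: 16 + 24 + 4 + 16 + 2 + 2 + 6 = 70 sixteenth notes.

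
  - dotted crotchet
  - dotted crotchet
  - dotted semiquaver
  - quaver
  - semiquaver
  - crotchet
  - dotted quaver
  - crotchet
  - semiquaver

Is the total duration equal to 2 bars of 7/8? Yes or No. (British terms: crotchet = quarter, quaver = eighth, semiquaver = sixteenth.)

One bar of 7/8 = 28 thirty-second notes, so 2 bars = 56.
In thirty-second notes: dotted crotchet = 12; dotted crotchet = 12; dotted semiquaver = 3; quaver = 4; semiquaver = 2; crotchet = 8; dotted quaver = 6; crotchet = 8; semiquaver = 2.
Sum: 12 + 12 + 3 + 4 + 2 + 8 + 6 + 8 + 2 = 57.
57 exceeds 56, so the answer is No.

No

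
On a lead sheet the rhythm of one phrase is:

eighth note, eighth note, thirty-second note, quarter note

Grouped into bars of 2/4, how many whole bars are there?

1

One bar of 2/4 = 16 thirty-second notes.
Each duration in thirty-second notes: eighth note = 4; eighth note = 4; thirty-second note = 1; quarter note = 8.
Sum: 4 + 4 + 1 + 8 = 17.
17 ÷ 16 = 1 complete bar with 1 left over.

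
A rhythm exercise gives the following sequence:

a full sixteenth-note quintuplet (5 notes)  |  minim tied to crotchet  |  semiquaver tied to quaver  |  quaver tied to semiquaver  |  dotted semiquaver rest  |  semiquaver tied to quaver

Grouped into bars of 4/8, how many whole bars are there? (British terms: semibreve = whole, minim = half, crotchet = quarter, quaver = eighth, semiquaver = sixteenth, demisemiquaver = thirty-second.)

3

One bar of 4/8 = 16 thirty-second notes.
Convert each value to thirty-second notes: a full sixteenth-note quintuplet (5 notes) (five quintuplet sixteenths span one quarter) = 8; minim tied to crotchet (minim + crotchet) = 24; semiquaver tied to quaver (semiquaver + quaver) = 6; quaver tied to semiquaver (quaver + semiquaver) = 6; dotted semiquaver rest = 3; semiquaver tied to quaver (semiquaver + quaver) = 6.
Sum: 8 + 24 + 6 + 6 + 3 + 6 = 53.
53 ÷ 16 = 3 complete bars with 5 left over.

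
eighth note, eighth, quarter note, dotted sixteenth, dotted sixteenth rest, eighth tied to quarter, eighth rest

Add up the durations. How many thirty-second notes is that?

Each duration in thirty-second notes: eighth note = 4; eighth = 4; quarter note = 8; dotted sixteenth = 3; dotted sixteenth rest = 3; eighth tied to quarter (eighth + quarter) = 12; eighth rest = 4.
Sum: 4 + 4 + 8 + 3 + 3 + 12 + 4 = 38 thirty-second notes.

38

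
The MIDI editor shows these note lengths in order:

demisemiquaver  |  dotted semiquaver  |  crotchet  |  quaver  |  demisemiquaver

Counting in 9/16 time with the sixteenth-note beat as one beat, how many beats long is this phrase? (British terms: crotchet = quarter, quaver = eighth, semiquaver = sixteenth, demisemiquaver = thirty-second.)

One sixteenth-note beat = 2 thirty-second notes.
Working in thirty-second notes: demisemiquaver = 1; dotted semiquaver = 3; crotchet = 8; quaver = 4; demisemiquaver = 1.
Adding: 1 + 3 + 8 + 4 + 1 = 17.
17 ÷ 2 = 8.5 beats.

8.5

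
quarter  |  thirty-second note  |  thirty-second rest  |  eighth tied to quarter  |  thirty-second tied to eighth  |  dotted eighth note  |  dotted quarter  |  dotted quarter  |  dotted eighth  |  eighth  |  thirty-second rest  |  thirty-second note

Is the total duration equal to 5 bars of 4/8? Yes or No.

No

One bar of 4/8 = 16 thirty-second notes, so 5 bars = 80.
Express everything in thirty-second notes: quarter = 8; thirty-second note = 1; thirty-second rest = 1; eighth tied to quarter (eighth + quarter) = 12; thirty-second tied to eighth (thirty-second + eighth) = 5; dotted eighth note = 6; dotted quarter = 12; dotted quarter = 12; dotted eighth = 6; eighth = 4; thirty-second rest = 1; thirty-second note = 1.
Altogether 8 + 1 + 1 + 12 + 5 + 6 + 12 + 12 + 6 + 4 + 1 + 1 = 69.
69 falls short of 80, so the answer is No.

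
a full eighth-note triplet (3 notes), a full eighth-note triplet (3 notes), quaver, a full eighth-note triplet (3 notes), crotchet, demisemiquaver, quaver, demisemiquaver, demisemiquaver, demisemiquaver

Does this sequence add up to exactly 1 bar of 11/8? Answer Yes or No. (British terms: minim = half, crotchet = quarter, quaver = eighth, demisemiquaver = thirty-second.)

One bar of 11/8 = 44 thirty-second notes.
In thirty-second notes: a full eighth-note triplet (3 notes) (three triplet eighths span one quarter) = 8; a full eighth-note triplet (3 notes) (three triplet eighths span one quarter) = 8; quaver = 4; a full eighth-note triplet (3 notes) (three triplet eighths span one quarter) = 8; crotchet = 8; demisemiquaver = 1; quaver = 4; demisemiquaver = 1; demisemiquaver = 1; demisemiquaver = 1.
Total: 8 + 8 + 4 + 8 + 8 + 1 + 4 + 1 + 1 + 1 = 44.
44 equals 44, so the answer is Yes.

Yes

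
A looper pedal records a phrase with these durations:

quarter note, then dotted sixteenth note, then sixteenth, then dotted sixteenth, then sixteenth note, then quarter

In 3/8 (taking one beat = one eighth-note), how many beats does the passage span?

6.5

One eighth-note beat = 4 thirty-second notes.
Working in thirty-second notes: quarter note = 8; dotted sixteenth note = 3; sixteenth = 2; dotted sixteenth = 3; sixteenth note = 2; quarter = 8.
Adding: 8 + 3 + 2 + 3 + 2 + 8 = 26.
26 ÷ 4 = 6.5 beats.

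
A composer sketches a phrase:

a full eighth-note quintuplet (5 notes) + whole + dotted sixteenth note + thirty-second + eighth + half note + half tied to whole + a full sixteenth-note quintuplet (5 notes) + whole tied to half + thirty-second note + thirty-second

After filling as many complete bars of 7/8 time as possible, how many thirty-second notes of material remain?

One bar of 7/8 = 28 thirty-second notes.
Each duration in thirty-second notes: a full eighth-note quintuplet (5 notes) (five quintuplet eighths span one half) = 16; whole = 32; dotted sixteenth note = 3; thirty-second = 1; eighth = 4; half note = 16; half tied to whole (half + whole) = 48; a full sixteenth-note quintuplet (5 notes) (five quintuplet sixteenths span one quarter) = 8; whole tied to half (whole + half) = 48; thirty-second note = 1; thirty-second = 1.
Sum: 16 + 32 + 3 + 1 + 4 + 16 + 48 + 8 + 48 + 1 + 1 = 178.
178 ÷ 28 = 6 complete bars with 10 thirty-second notes remaining.

10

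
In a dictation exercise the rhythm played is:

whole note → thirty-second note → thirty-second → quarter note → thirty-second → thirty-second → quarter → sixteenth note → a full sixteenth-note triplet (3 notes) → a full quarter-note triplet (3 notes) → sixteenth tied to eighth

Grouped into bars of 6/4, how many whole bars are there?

One bar of 6/4 = 48 thirty-second notes.
Each duration in thirty-second notes: whole note = 32; thirty-second note = 1; thirty-second = 1; quarter note = 8; thirty-second = 1; thirty-second = 1; quarter = 8; sixteenth note = 2; a full sixteenth-note triplet (3 notes) (three triplet sixteenths span one eighth) = 4; a full quarter-note triplet (3 notes) (three triplet quarters span one half) = 16; sixteenth tied to eighth (sixteenth + eighth) = 6.
Sum: 32 + 1 + 1 + 8 + 1 + 1 + 8 + 2 + 4 + 16 + 6 = 80.
80 ÷ 48 = 1 complete bar with 32 left over.

1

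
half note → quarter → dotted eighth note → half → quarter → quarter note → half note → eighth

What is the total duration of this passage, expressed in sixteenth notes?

Convert each value to sixteenth notes: half note = 8; quarter = 4; dotted eighth note = 3; half = 8; quarter = 4; quarter note = 4; half note = 8; eighth = 2.
Altogether 8 + 4 + 3 + 8 + 4 + 4 + 8 + 2 = 41 sixteenth notes.

41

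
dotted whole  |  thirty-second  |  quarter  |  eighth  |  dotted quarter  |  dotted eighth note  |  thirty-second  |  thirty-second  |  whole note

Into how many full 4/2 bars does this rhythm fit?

One bar of 4/2 = 64 thirty-second notes.
In thirty-second notes: dotted whole = 48; thirty-second = 1; quarter = 8; eighth = 4; dotted quarter = 12; dotted eighth note = 6; thirty-second = 1; thirty-second = 1; whole note = 32.
Adding: 48 + 1 + 8 + 4 + 12 + 6 + 1 + 1 + 32 = 113.
113 ÷ 64 = 1 complete bar with 49 left over.

1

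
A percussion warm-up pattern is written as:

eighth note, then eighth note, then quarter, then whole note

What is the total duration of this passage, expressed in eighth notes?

Express everything in eighth notes: eighth note = 1; eighth note = 1; quarter = 2; whole note = 8.
Sum: 1 + 1 + 2 + 8 = 12 eighth notes.

12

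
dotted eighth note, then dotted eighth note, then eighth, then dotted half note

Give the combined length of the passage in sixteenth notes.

20

Working in sixteenth notes: dotted eighth note = 3; dotted eighth note = 3; eighth = 2; dotted half note = 12.
Adding: 3 + 3 + 2 + 12 = 20 sixteenth notes.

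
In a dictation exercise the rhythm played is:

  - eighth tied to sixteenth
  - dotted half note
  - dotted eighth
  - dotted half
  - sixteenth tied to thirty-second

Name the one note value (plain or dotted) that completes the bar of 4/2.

The bar of 4/2 = 64 thirty-second notes.
Express everything in thirty-second notes: eighth tied to sixteenth (eighth + sixteenth) = 6; dotted half note = 24; dotted eighth = 6; dotted half = 24; sixteenth tied to thirty-second (sixteenth + thirty-second) = 3.
Adding: 6 + 24 + 6 + 24 + 3 = 63.
Remaining: 64 − 63 = 1 thirty-second note, which is a thirty-second note.

thirty-second note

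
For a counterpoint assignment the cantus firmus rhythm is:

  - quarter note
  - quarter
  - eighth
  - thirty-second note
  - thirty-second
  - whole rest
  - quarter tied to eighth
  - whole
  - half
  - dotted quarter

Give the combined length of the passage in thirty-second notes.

Each duration in thirty-second notes: quarter note = 8; quarter = 8; eighth = 4; thirty-second note = 1; thirty-second = 1; whole rest = 32; quarter tied to eighth (quarter + eighth) = 12; whole = 32; half = 16; dotted quarter = 12.
Altogether 8 + 8 + 4 + 1 + 1 + 32 + 12 + 32 + 16 + 12 = 126 thirty-second notes.

126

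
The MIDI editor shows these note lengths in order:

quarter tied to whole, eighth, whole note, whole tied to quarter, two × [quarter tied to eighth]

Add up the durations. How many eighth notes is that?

35

Each duration in eighth notes: quarter tied to whole (quarter + whole) = 10; eighth = 1; whole note = 8; whole tied to quarter (whole + quarter) = 10; quarter tied to eighth (quarter + eighth) = 3; quarter tied to eighth (quarter + eighth) = 3.
Altogether 10 + 1 + 8 + 10 + 3 + 3 = 35 eighth notes.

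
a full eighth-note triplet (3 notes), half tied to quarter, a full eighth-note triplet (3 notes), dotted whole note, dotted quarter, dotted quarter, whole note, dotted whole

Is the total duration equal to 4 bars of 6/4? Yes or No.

One bar of 6/4 = 12 eighth notes, so 4 bars = 48.
Express everything in eighth notes: a full eighth-note triplet (3 notes) (three triplet eighths span one quarter) = 2; half tied to quarter (half + quarter) = 6; a full eighth-note triplet (3 notes) (three triplet eighths span one quarter) = 2; dotted whole note = 12; dotted quarter = 3; dotted quarter = 3; whole note = 8; dotted whole = 12.
Total: 2 + 6 + 2 + 12 + 3 + 3 + 8 + 12 = 48.
48 equals 48, so the answer is Yes.

Yes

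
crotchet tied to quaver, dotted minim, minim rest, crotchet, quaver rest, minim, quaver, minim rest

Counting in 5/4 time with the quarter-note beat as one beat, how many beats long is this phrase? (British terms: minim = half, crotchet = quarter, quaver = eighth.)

One quarter-note beat = 2 eighth notes.
Express everything in eighth notes: crotchet tied to quaver (crotchet + quaver) = 3; dotted minim = 6; minim rest = 4; crotchet = 2; quaver rest = 1; minim = 4; quaver = 1; minim rest = 4.
Total: 3 + 6 + 4 + 2 + 1 + 4 + 1 + 4 = 25.
25 ÷ 2 = 12.5 beats.

12.5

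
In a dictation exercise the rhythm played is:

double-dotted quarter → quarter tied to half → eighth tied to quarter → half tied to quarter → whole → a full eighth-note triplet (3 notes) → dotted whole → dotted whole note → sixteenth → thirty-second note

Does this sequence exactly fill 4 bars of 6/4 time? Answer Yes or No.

One bar of 6/4 = 48 thirty-second notes, so 4 bars = 192.
Each duration in thirty-second notes: double-dotted quarter = 14; quarter tied to half (quarter + half) = 24; eighth tied to quarter (eighth + quarter) = 12; half tied to quarter (half + quarter) = 24; whole = 32; a full eighth-note triplet (3 notes) (three triplet eighths span one quarter) = 8; dotted whole = 48; dotted whole note = 48; sixteenth = 2; thirty-second note = 1.
Altogether 14 + 24 + 12 + 24 + 32 + 8 + 48 + 48 + 2 + 1 = 213.
213 exceeds 192, so the answer is No.

No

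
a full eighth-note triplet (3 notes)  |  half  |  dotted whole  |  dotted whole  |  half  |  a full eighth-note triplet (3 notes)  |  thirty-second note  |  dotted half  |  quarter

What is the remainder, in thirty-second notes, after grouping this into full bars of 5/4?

One bar of 5/4 = 40 thirty-second notes.
In thirty-second notes: a full eighth-note triplet (3 notes) (three triplet eighths span one quarter) = 8; half = 16; dotted whole = 48; dotted whole = 48; half = 16; a full eighth-note triplet (3 notes) (three triplet eighths span one quarter) = 8; thirty-second note = 1; dotted half = 24; quarter = 8.
Altogether 8 + 16 + 48 + 48 + 16 + 8 + 1 + 24 + 8 = 177.
177 ÷ 40 = 4 complete bars with 17 thirty-second notes remaining.

17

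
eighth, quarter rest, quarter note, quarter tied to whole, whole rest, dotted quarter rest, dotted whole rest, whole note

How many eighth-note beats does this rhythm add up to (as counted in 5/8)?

One eighth-note beat = 2 sixteenth notes.
Each duration in sixteenth notes: eighth = 2; quarter rest = 4; quarter note = 4; quarter tied to whole (quarter + whole) = 20; whole rest = 16; dotted quarter rest = 6; dotted whole rest = 24; whole note = 16.
Altogether 2 + 4 + 4 + 20 + 16 + 6 + 24 + 16 = 92.
92 ÷ 2 = 46 beats.

46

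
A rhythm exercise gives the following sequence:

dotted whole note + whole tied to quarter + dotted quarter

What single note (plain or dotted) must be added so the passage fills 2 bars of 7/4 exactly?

2 bars of 7/4 = 28 eighth notes.
Each duration in eighth notes: dotted whole note = 12; whole tied to quarter (whole + quarter) = 10; dotted quarter = 3.
Sum: 12 + 10 + 3 = 25.
Remaining: 28 − 25 = 3 eighth notes, which is a dotted quarter note.

dotted quarter note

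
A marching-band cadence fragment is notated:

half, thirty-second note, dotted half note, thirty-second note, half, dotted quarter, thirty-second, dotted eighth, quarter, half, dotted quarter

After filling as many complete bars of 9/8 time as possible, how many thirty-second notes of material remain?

5

One bar of 9/8 = 36 thirty-second notes.
Working in thirty-second notes: half = 16; thirty-second note = 1; dotted half note = 24; thirty-second note = 1; half = 16; dotted quarter = 12; thirty-second = 1; dotted eighth = 6; quarter = 8; half = 16; dotted quarter = 12.
Adding: 16 + 1 + 24 + 1 + 16 + 12 + 1 + 6 + 8 + 16 + 12 = 113.
113 ÷ 36 = 3 complete bars with 5 thirty-second notes remaining.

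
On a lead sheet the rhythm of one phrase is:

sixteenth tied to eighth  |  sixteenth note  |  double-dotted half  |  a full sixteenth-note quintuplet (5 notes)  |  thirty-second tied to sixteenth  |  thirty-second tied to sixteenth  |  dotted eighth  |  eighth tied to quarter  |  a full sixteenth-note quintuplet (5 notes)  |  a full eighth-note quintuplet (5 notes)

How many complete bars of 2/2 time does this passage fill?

2

One bar of 2/2 = 32 thirty-second notes.
Express everything in thirty-second notes: sixteenth tied to eighth (sixteenth + eighth) = 6; sixteenth note = 2; double-dotted half = 28; a full sixteenth-note quintuplet (5 notes) (five quintuplet sixteenths span one quarter) = 8; thirty-second tied to sixteenth (thirty-second + sixteenth) = 3; thirty-second tied to sixteenth (thirty-second + sixteenth) = 3; dotted eighth = 6; eighth tied to quarter (eighth + quarter) = 12; a full sixteenth-note quintuplet (5 notes) (five quintuplet sixteenths span one quarter) = 8; a full eighth-note quintuplet (5 notes) (five quintuplet eighths span one half) = 16.
Total: 6 + 2 + 28 + 8 + 3 + 3 + 6 + 12 + 8 + 16 = 92.
92 ÷ 32 = 2 complete bars with 28 left over.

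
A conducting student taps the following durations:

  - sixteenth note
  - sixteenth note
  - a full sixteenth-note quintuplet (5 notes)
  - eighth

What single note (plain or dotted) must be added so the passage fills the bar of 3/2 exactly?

The bar of 3/2 = 24 sixteenth notes.
In sixteenth notes: sixteenth note = 1; sixteenth note = 1; a full sixteenth-note quintuplet (5 notes) (five quintuplet sixteenths span one quarter) = 4; eighth = 2.
Total: 1 + 1 + 4 + 2 = 8.
Remaining: 24 − 8 = 16 sixteenth notes, which is a whole note.

whole note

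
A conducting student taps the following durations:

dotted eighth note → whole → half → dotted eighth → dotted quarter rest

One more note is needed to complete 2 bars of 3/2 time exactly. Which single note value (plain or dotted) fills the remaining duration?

2 bars of 3/2 = 48 sixteenth notes.
Each duration in sixteenth notes: dotted eighth note = 3; whole = 16; half = 8; dotted eighth = 3; dotted quarter rest = 6.
Total: 3 + 16 + 8 + 3 + 6 = 36.
Remaining: 48 − 36 = 12 sixteenth notes, which is a dotted half note.

dotted half note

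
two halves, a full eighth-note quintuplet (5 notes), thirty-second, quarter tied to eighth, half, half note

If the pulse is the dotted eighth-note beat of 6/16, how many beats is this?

One dotted eighth-note beat = 6 thirty-second notes.
In thirty-second notes: half = 16; half = 16; a full eighth-note quintuplet (5 notes) (five quintuplet eighths span one half) = 16; thirty-second = 1; quarter tied to eighth (quarter + eighth) = 12; half = 16; half note = 16.
Sum: 16 + 16 + 16 + 1 + 12 + 16 + 16 = 93.
93 ÷ 6 = 15.5 beats.

15.5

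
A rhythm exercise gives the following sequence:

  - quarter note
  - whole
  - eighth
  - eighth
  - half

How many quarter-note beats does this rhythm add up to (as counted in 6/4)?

One quarter-note beat = 2 eighth notes.
Each duration in eighth notes: quarter note = 2; whole = 8; eighth = 1; eighth = 1; half = 4.
Adding: 2 + 8 + 1 + 1 + 4 = 16.
16 ÷ 2 = 8 beats.

8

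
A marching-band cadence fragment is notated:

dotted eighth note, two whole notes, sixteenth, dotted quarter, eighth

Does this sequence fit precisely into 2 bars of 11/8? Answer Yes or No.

Yes

One bar of 11/8 = 22 sixteenth notes, so 2 bars = 44.
Each duration in sixteenth notes: dotted eighth note = 3; whole note = 16; whole note = 16; sixteenth = 1; dotted quarter = 6; eighth = 2.
Altogether 3 + 16 + 16 + 1 + 6 + 2 = 44.
44 equals 44, so the answer is Yes.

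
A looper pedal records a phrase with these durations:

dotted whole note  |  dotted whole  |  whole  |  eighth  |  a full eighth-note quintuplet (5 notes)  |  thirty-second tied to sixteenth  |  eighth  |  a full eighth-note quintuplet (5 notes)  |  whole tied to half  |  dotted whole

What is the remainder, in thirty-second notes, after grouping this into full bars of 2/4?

One bar of 2/4 = 16 thirty-second notes.
Working in thirty-second notes: dotted whole note = 48; dotted whole = 48; whole = 32; eighth = 4; a full eighth-note quintuplet (5 notes) (five quintuplet eighths span one half) = 16; thirty-second tied to sixteenth (thirty-second + sixteenth) = 3; eighth = 4; a full eighth-note quintuplet (5 notes) (five quintuplet eighths span one half) = 16; whole tied to half (whole + half) = 48; dotted whole = 48.
Sum: 48 + 48 + 32 + 4 + 16 + 3 + 4 + 16 + 48 + 48 = 267.
267 ÷ 16 = 16 complete bars with 11 thirty-second notes remaining.

11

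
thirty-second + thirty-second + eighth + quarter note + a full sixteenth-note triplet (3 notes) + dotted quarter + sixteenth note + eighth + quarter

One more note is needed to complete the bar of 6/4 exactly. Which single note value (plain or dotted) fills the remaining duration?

The bar of 6/4 = 48 thirty-second notes.
In thirty-second notes: thirty-second = 1; thirty-second = 1; eighth = 4; quarter note = 8; a full sixteenth-note triplet (3 notes) (three triplet sixteenths span one eighth) = 4; dotted quarter = 12; sixteenth note = 2; eighth = 4; quarter = 8.
Total: 1 + 1 + 4 + 8 + 4 + 12 + 2 + 4 + 8 = 44.
Remaining: 48 − 44 = 4 thirty-second notes, which is a eighth note.

eighth note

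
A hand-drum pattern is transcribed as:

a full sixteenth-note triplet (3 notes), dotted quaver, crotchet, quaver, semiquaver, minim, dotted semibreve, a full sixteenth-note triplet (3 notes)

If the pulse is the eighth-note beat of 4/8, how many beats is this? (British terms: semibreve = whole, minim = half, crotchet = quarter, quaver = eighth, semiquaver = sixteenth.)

23

One eighth-note beat = 2 sixteenth notes.
In sixteenth notes: a full sixteenth-note triplet (3 notes) (three triplet sixteenths span one eighth) = 2; dotted quaver = 3; crotchet = 4; quaver = 2; semiquaver = 1; minim = 8; dotted semibreve = 24; a full sixteenth-note triplet (3 notes) (three triplet sixteenths span one eighth) = 2.
Adding: 2 + 3 + 4 + 2 + 1 + 8 + 24 + 2 = 46.
46 ÷ 2 = 23 beats.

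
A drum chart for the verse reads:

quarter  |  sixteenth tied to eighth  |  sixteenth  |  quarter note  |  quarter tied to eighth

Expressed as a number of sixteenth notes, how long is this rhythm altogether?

Express everything in sixteenth notes: quarter = 4; sixteenth tied to eighth (sixteenth + eighth) = 3; sixteenth = 1; quarter note = 4; quarter tied to eighth (quarter + eighth) = 6.
Altogether 4 + 3 + 1 + 4 + 6 = 18 sixteenth notes.

18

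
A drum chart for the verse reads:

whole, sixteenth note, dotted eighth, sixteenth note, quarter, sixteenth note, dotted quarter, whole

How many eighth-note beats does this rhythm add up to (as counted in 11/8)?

24

One eighth-note beat = 2 sixteenth notes.
Convert each value to sixteenth notes: whole = 16; sixteenth note = 1; dotted eighth = 3; sixteenth note = 1; quarter = 4; sixteenth note = 1; dotted quarter = 6; whole = 16.
Sum: 16 + 1 + 3 + 1 + 4 + 1 + 6 + 16 = 48.
48 ÷ 2 = 24 beats.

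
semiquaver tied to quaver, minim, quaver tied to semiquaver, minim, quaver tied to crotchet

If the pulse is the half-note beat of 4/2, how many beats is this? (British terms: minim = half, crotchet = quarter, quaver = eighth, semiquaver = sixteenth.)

3.5

One half-note beat = 8 sixteenth notes.
Express everything in sixteenth notes: semiquaver tied to quaver (semiquaver + quaver) = 3; minim = 8; quaver tied to semiquaver (quaver + semiquaver) = 3; minim = 8; quaver tied to crotchet (quaver + crotchet) = 6.
Sum: 3 + 8 + 3 + 8 + 6 = 28.
28 ÷ 8 = 3.5 beats.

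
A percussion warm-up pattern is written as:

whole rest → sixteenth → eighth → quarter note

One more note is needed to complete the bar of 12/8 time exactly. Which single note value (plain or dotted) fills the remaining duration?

sixteenth note

The bar of 12/8 = 24 sixteenth notes.
Convert each value to sixteenth notes: whole rest = 16; sixteenth = 1; eighth = 2; quarter note = 4.
Sum: 16 + 1 + 2 + 4 = 23.
Remaining: 24 − 23 = 1 sixteenth note, which is a sixteenth note.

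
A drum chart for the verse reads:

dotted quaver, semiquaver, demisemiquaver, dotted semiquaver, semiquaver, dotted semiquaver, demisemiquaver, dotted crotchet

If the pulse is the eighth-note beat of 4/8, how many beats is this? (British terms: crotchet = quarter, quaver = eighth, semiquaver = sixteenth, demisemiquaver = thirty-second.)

7.5

One eighth-note beat = 4 thirty-second notes.
Convert each value to thirty-second notes: dotted quaver = 6; semiquaver = 2; demisemiquaver = 1; dotted semiquaver = 3; semiquaver = 2; dotted semiquaver = 3; demisemiquaver = 1; dotted crotchet = 12.
Altogether 6 + 2 + 1 + 3 + 2 + 3 + 1 + 12 = 30.
30 ÷ 4 = 7.5 beats.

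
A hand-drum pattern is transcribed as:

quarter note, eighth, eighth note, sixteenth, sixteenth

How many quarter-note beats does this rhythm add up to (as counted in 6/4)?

2.5

One quarter-note beat = 4 sixteenth notes.
Each duration in sixteenth notes: quarter note = 4; eighth = 2; eighth note = 2; sixteenth = 1; sixteenth = 1.
Total: 4 + 2 + 2 + 1 + 1 = 10.
10 ÷ 4 = 2.5 beats.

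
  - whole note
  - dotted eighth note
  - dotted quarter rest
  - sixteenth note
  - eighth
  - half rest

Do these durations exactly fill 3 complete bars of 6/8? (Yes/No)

Yes

One bar of 6/8 = 12 sixteenth notes, so 3 bars = 36.
Convert each value to sixteenth notes: whole note = 16; dotted eighth note = 3; dotted quarter rest = 6; sixteenth note = 1; eighth = 2; half rest = 8.
Altogether 16 + 3 + 6 + 1 + 2 + 8 = 36.
36 equals 36, so the answer is Yes.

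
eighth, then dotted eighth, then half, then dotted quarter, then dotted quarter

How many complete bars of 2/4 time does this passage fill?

3

One bar of 2/4 = 8 sixteenth notes.
Each duration in sixteenth notes: eighth = 2; dotted eighth = 3; half = 8; dotted quarter = 6; dotted quarter = 6.
Sum: 2 + 3 + 8 + 6 + 6 = 25.
25 ÷ 8 = 3 complete bars with 1 left over.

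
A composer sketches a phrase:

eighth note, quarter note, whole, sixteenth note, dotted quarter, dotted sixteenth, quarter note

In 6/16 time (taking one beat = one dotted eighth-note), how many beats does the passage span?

One dotted eighth-note beat = 6 thirty-second notes.
In thirty-second notes: eighth note = 4; quarter note = 8; whole = 32; sixteenth note = 2; dotted quarter = 12; dotted sixteenth = 3; quarter note = 8.
Sum: 4 + 8 + 32 + 2 + 12 + 3 + 8 = 69.
69 ÷ 6 = 11.5 beats.

11.5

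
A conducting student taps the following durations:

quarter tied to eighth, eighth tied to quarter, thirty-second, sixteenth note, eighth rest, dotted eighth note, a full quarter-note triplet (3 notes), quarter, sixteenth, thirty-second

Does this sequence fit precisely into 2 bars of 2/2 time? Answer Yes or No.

One bar of 2/2 = 32 thirty-second notes, so 2 bars = 64.
In thirty-second notes: quarter tied to eighth (quarter + eighth) = 12; eighth tied to quarter (eighth + quarter) = 12; thirty-second = 1; sixteenth note = 2; eighth rest = 4; dotted eighth note = 6; a full quarter-note triplet (3 notes) (three triplet quarters span one half) = 16; quarter = 8; sixteenth = 2; thirty-second = 1.
Sum: 12 + 12 + 1 + 2 + 4 + 6 + 16 + 8 + 2 + 1 = 64.
64 equals 64, so the answer is Yes.

Yes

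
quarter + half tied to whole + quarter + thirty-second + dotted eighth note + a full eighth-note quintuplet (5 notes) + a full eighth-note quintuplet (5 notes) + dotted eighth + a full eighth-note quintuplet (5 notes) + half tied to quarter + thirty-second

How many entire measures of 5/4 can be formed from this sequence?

3

One bar of 5/4 = 40 thirty-second notes.
Each duration in thirty-second notes: quarter = 8; half tied to whole (half + whole) = 48; quarter = 8; thirty-second = 1; dotted eighth note = 6; a full eighth-note quintuplet (5 notes) (five quintuplet eighths span one half) = 16; a full eighth-note quintuplet (5 notes) (five quintuplet eighths span one half) = 16; dotted eighth = 6; a full eighth-note quintuplet (5 notes) (five quintuplet eighths span one half) = 16; half tied to quarter (half + quarter) = 24; thirty-second = 1.
Altogether 8 + 48 + 8 + 1 + 6 + 16 + 16 + 6 + 16 + 24 + 1 = 150.
150 ÷ 40 = 3 complete bars with 30 left over.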